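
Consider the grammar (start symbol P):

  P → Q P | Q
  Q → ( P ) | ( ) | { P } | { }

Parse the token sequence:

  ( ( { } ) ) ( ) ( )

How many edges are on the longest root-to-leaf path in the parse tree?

[P [Q ( [P [Q ( [P [Q { }]] )]] )] [P [Q ( )] [P [Q ( )]]]]

6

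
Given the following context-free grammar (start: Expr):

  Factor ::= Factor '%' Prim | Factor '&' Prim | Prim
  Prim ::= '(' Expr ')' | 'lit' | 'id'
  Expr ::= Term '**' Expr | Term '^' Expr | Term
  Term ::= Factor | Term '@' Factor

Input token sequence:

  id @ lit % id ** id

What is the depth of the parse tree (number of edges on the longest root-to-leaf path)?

5

[Expr [Term [Term [Factor [Prim id]]] @ [Factor [Factor [Prim lit]] % [Prim id]]] ** [Expr [Term [Factor [Prim id]]]]]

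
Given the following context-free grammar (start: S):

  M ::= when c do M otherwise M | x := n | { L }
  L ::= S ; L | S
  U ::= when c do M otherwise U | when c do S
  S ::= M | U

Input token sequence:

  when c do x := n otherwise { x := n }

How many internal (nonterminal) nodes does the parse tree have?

[S [M when c do [M x := n] otherwise [M { [L [S [M x := n]]] }]]]

7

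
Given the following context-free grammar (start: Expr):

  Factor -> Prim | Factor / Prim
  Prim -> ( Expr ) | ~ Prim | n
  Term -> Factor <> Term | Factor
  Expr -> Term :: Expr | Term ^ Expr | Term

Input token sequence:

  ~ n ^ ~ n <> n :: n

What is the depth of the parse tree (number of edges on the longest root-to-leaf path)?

6

[Expr [Term [Factor [Prim ~ [Prim n]]]] ^ [Expr [Term [Factor [Prim ~ [Prim n]]] <> [Term [Factor [Prim n]]]] :: [Expr [Term [Factor [Prim n]]]]]]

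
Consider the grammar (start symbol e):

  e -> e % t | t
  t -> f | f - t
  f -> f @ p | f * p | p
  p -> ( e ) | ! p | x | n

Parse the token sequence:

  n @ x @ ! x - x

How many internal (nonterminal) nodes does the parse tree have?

[e [t [f [f [f [p n]] @ [p x]] @ [p ! [p x]]] - [t [f [p x]]]]]

12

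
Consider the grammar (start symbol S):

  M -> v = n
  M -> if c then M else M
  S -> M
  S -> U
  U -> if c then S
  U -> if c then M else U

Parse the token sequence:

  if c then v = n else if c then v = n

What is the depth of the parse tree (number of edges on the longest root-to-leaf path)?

[S [U if c then [M v = n] else [U if c then [S [M v = n]]]]]

5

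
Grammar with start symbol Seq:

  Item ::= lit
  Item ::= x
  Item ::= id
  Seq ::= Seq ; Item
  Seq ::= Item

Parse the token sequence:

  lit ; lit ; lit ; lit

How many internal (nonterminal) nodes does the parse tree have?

[Seq [Seq [Seq [Seq [Item lit]] ; [Item lit]] ; [Item lit]] ; [Item lit]]

8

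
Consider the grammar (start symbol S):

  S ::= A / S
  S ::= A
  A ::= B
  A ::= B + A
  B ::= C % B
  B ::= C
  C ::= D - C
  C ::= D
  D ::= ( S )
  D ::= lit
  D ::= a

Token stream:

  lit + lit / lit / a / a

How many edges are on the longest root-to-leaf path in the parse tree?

8

[S [A [B [C [D lit]]] + [A [B [C [D lit]]]]] / [S [A [B [C [D lit]]]] / [S [A [B [C [D a]]]] / [S [A [B [C [D a]]]]]]]]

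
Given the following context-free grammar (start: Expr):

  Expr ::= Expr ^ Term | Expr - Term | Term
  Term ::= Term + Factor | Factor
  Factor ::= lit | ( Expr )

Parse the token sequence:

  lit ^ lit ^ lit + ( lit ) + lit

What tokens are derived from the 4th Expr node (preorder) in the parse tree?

[Expr [Expr [Expr [Term [Factor lit]]] ^ [Term [Factor lit]]] ^ [Term [Term [Term [Factor lit]] + [Factor ( [Expr [Term [Factor lit]]] )]] + [Factor lit]]]

lit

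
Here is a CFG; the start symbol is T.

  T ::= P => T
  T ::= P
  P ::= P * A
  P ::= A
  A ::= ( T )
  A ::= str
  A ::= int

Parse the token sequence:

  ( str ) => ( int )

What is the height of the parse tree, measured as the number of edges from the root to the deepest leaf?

7

[T [P [A ( [T [P [A str]]] )]] => [T [P [A ( [T [P [A int]]] )]]]]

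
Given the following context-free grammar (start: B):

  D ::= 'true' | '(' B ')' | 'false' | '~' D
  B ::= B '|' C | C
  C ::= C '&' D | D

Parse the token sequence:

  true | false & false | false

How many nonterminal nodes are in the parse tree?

[B [B [B [C [D true]]] | [C [C [D false]] & [D false]]] | [C [D false]]]

11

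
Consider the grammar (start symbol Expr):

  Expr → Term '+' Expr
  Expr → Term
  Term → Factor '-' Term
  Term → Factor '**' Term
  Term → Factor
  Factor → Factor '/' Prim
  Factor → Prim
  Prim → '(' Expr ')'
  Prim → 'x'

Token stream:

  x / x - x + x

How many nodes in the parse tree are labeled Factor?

[Expr [Term [Factor [Factor [Prim x]] / [Prim x]] - [Term [Factor [Prim x]]]] + [Expr [Term [Factor [Prim x]]]]]

4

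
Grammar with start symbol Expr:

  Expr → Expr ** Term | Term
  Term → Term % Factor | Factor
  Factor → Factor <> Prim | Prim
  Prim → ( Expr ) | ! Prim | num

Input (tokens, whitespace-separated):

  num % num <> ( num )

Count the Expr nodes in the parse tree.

[Expr [Term [Term [Factor [Prim num]]] % [Factor [Factor [Prim num]] <> [Prim ( [Expr [Term [Factor [Prim num]]]] )]]]]

2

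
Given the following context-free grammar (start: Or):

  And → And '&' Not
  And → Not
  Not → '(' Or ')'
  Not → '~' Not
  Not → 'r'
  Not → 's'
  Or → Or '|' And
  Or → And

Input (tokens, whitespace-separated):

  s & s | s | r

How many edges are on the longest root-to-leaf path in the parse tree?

6

[Or [Or [Or [And [And [Not s]] & [Not s]]] | [And [Not s]]] | [And [Not r]]]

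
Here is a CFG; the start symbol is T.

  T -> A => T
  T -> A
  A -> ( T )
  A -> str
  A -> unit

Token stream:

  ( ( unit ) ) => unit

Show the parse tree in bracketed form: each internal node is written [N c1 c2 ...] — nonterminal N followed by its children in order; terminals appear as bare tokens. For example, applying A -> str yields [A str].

[T [A ( [T [A ( [T [A unit]] )]] )] => [T [A unit]]]

T
A => T
( T ) => T
( A ) => T
( ( T ) ) => T
( ( A ) ) => T
( ( unit ) ) => T
( ( unit ) ) => A
( ( unit ) ) => unit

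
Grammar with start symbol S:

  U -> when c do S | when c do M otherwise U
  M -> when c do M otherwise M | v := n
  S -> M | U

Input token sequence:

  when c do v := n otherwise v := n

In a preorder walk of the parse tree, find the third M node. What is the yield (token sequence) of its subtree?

[S [M when c do [M v := n] otherwise [M v := n]]]

v := n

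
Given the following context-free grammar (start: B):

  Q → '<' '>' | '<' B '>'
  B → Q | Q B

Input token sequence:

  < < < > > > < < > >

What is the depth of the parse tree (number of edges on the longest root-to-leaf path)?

[B [Q < [B [Q < [B [Q < >]] >]] >] [B [Q < [B [Q < >]] >]]]

6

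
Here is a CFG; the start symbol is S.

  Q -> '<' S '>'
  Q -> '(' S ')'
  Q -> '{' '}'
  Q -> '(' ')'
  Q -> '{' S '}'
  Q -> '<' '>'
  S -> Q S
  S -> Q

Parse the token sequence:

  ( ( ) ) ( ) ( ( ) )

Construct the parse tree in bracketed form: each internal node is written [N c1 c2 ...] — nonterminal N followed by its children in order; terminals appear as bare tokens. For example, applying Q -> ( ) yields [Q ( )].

S
Q S
( S ) S
( Q ) S
( ( ) ) S
( ( ) ) Q S
( ( ) ) ( ) S
( ( ) ) ( ) Q
( ( ) ) ( ) ( S )
( ( ) ) ( ) ( Q )
( ( ) ) ( ) ( ( ) )

[S [Q ( [S [Q ( )]] )] [S [Q ( )] [S [Q ( [S [Q ( )]] )]]]]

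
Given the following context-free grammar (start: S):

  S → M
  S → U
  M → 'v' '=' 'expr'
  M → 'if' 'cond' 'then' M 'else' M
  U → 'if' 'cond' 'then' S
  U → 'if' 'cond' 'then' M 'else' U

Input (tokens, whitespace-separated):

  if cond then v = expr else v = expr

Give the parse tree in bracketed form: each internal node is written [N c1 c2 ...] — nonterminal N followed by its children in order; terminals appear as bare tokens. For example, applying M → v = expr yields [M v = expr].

[S [M if cond then [M v = expr] else [M v = expr]]]

S
M
if cond then M else M
if cond then v = expr else M
if cond then v = expr else v = expr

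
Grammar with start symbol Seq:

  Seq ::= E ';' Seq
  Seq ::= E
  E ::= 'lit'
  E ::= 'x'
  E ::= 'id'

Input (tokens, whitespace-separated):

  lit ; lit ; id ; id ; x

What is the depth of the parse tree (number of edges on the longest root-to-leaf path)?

6

[Seq [E lit] ; [Seq [E lit] ; [Seq [E id] ; [Seq [E id] ; [Seq [E x]]]]]]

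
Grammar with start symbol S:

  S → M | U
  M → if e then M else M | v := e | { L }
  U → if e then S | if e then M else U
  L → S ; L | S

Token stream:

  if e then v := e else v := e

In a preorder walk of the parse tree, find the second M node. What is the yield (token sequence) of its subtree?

v := e

[S [M if e then [M v := e] else [M v := e]]]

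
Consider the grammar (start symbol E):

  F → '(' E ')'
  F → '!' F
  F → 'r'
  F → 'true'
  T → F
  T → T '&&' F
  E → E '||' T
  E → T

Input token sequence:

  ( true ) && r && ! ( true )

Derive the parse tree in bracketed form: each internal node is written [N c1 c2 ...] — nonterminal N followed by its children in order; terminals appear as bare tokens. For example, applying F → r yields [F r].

[E [T [T [T [F ( [E [T [F true]]] )]] && [F r]] && [F ! [F ( [E [T [F true]]] )]]]]

E
T
T && F
T && F && F
F && F && F
( E ) && F && F
( T ) && F && F
( F ) && F && F
( true ) && F && F
( true ) && r && F
( true ) && r && ! F
( true ) && r && ! ( E )
( true ) && r && ! ( T )
( true ) && r && ! ( F )
( true ) && r && ! ( true )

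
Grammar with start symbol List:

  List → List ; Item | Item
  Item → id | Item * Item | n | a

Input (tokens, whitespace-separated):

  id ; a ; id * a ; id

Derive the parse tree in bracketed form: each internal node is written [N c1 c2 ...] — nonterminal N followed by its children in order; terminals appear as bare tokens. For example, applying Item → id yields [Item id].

List
List ; Item
List ; Item ; Item
List ; Item ; Item ; Item
Item ; Item ; Item ; Item
id ; Item ; Item ; Item
id ; a ; Item ; Item
id ; a ; Item * Item ; Item
id ; a ; id * Item ; Item
id ; a ; id * a ; Item
id ; a ; id * a ; id

[List [List [List [List [Item id]] ; [Item a]] ; [Item [Item id] * [Item a]]] ; [Item id]]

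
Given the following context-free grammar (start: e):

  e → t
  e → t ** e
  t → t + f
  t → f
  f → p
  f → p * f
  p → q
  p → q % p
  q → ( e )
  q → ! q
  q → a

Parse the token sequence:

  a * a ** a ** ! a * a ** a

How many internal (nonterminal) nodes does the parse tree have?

27

[e [t [f [p [q a]] * [f [p [q a]]]]] ** [e [t [f [p [q a]]]] ** [e [t [f [p [q ! [q a]]] * [f [p [q a]]]]] ** [e [t [f [p [q a]]]]]]]]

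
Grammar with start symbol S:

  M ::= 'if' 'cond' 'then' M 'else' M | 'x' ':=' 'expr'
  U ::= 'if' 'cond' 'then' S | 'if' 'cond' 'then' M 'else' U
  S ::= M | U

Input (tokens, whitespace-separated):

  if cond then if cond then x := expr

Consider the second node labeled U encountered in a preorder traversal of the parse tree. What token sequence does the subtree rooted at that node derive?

[S [U if cond then [S [U if cond then [S [M x := expr]]]]]]

if cond then x := expr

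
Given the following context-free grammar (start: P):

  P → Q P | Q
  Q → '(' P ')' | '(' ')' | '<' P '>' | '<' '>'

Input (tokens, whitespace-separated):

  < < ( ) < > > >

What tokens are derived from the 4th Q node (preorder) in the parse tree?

[P [Q < [P [Q < [P [Q ( )] [P [Q < >]]] >]] >]]

< >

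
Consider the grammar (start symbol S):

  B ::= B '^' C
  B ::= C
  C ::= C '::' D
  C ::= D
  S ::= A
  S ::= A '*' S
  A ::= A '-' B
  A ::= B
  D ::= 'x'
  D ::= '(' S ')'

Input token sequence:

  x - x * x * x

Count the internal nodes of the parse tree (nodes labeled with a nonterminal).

19

[S [A [A [B [C [D x]]]] - [B [C [D x]]]] * [S [A [B [C [D x]]]] * [S [A [B [C [D x]]]]]]]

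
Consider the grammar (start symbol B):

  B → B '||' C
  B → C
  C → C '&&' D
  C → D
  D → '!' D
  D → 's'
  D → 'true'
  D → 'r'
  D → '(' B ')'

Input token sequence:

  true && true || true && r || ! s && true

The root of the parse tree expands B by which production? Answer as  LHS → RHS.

B → B '||' C

[B [B [B [C [C [D true]] && [D true]]] || [C [C [D true]] && [D r]]] || [C [C [D ! [D s]]] && [D true]]]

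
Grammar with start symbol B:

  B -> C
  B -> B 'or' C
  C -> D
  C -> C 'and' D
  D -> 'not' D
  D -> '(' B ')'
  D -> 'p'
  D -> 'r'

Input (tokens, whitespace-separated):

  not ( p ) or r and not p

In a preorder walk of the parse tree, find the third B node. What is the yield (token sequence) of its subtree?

p

[B [B [C [D not [D ( [B [C [D p]]] )]]]] or [C [C [D r]] and [D not [D p]]]]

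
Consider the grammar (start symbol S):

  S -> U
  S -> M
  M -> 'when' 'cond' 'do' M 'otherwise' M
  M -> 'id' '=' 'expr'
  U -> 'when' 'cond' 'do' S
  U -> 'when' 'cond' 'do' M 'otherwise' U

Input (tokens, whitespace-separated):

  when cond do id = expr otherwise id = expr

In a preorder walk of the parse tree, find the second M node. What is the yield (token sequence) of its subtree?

id = expr

[S [M when cond do [M id = expr] otherwise [M id = expr]]]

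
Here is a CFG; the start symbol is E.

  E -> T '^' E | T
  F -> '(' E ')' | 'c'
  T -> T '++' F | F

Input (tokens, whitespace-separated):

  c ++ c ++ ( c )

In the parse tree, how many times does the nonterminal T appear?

4

[E [T [T [T [F c]] ++ [F c]] ++ [F ( [E [T [F c]]] )]]]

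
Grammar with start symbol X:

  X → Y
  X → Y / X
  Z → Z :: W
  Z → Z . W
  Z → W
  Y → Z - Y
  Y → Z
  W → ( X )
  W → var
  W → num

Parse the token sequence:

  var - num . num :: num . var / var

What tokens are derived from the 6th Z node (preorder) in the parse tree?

[X [Y [Z [W var]] - [Y [Z [Z [Z [Z [W num]] . [W num]] :: [W num]] . [W var]]]] / [X [Y [Z [W var]]]]]

var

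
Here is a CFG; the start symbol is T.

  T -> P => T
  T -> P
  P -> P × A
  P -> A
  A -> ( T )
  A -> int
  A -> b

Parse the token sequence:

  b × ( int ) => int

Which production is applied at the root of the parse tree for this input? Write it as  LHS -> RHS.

T -> P => T

[T [P [P [A b]] × [A ( [T [P [A int]]] )]] => [T [P [A int]]]]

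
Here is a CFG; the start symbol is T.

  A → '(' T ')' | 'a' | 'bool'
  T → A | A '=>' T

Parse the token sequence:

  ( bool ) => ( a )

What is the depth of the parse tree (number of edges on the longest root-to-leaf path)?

[T [A ( [T [A bool]] )] => [T [A ( [T [A a]] )]]]

5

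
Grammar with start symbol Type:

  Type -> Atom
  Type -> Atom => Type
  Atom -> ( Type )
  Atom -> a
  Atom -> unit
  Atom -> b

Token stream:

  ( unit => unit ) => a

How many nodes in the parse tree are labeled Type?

[Type [Atom ( [Type [Atom unit] => [Type [Atom unit]]] )] => [Type [Atom a]]]

4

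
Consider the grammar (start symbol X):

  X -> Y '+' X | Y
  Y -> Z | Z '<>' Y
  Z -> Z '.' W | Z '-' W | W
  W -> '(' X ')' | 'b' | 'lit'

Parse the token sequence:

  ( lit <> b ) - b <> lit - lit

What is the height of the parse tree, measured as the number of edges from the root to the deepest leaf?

10

[X [Y [Z [Z [W ( [X [Y [Z [W lit]] <> [Y [Z [W b]]]]] )]] - [W b]] <> [Y [Z [Z [W lit]] - [W lit]]]]]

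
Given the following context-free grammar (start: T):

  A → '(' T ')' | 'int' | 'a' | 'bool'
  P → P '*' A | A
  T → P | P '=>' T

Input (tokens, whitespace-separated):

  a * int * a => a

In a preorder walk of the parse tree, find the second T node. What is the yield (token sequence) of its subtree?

[T [P [P [P [A a]] * [A int]] * [A a]] => [T [P [A a]]]]

a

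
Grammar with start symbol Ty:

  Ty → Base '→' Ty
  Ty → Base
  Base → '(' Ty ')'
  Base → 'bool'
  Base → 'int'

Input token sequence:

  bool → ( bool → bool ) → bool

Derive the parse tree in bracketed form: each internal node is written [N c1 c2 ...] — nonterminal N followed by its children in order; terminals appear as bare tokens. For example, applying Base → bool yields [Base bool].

[Ty [Base bool] → [Ty [Base ( [Ty [Base bool] → [Ty [Base bool]]] )] → [Ty [Base bool]]]]

Ty
Base → Ty
bool → Ty
bool → Base → Ty
bool → ( Ty ) → Ty
bool → ( Base → Ty ) → Ty
bool → ( bool → Ty ) → Ty
bool → ( bool → Base ) → Ty
bool → ( bool → bool ) → Ty
bool → ( bool → bool ) → Base
bool → ( bool → bool ) → bool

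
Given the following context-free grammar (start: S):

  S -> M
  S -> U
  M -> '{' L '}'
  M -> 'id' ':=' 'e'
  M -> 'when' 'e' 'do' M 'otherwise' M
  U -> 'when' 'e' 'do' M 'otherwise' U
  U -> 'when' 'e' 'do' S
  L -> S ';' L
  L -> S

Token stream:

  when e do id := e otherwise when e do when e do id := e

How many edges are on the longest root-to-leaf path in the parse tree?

[S [U when e do [M id := e] otherwise [U when e do [S [U when e do [S [M id := e]]]]]]]

7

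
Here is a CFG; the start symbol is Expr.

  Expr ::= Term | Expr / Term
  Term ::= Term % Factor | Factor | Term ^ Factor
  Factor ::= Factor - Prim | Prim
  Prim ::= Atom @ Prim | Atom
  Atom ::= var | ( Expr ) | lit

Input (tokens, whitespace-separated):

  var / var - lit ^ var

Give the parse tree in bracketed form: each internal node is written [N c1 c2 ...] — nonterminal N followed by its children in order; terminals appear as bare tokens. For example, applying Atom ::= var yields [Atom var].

Expr
Expr / Term
Term / Term
Factor / Term
Prim / Term
Atom / Term
var / Term
var / Term ^ Factor
var / Factor ^ Factor
var / Factor - Prim ^ Factor
var / Prim - Prim ^ Factor
var / Atom - Prim ^ Factor
var / var - Prim ^ Factor
var / var - Atom ^ Factor
var / var - lit ^ Factor
var / var - lit ^ Prim
var / var - lit ^ Atom
var / var - lit ^ var

[Expr [Expr [Term [Factor [Prim [Atom var]]]]] / [Term [Term [Factor [Factor [Prim [Atom var]]] - [Prim [Atom lit]]]] ^ [Factor [Prim [Atom var]]]]]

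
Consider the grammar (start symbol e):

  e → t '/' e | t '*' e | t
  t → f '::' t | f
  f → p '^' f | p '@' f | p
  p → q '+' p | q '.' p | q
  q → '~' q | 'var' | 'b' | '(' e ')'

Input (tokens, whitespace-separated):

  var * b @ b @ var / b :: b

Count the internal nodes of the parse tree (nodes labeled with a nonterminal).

25

[e [t [f [p [q var]]]] * [e [t [f [p [q b]] @ [f [p [q b]] @ [f [p [q var]]]]]] / [e [t [f [p [q b]]] :: [t [f [p [q b]]]]]]]]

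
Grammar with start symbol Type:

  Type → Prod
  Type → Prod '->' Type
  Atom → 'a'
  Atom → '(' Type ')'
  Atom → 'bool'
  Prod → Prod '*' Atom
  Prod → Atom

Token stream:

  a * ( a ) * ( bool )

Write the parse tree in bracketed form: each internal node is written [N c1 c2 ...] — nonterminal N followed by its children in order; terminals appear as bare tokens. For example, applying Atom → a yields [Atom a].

[Type [Prod [Prod [Prod [Atom a]] * [Atom ( [Type [Prod [Atom a]]] )]] * [Atom ( [Type [Prod [Atom bool]]] )]]]

Type
Prod
Prod * Atom
Prod * Atom * Atom
Atom * Atom * Atom
a * Atom * Atom
a * ( Type ) * Atom
a * ( Prod ) * Atom
a * ( Atom ) * Atom
a * ( a ) * Atom
a * ( a ) * ( Type )
a * ( a ) * ( Prod )
a * ( a ) * ( Atom )
a * ( a ) * ( bool )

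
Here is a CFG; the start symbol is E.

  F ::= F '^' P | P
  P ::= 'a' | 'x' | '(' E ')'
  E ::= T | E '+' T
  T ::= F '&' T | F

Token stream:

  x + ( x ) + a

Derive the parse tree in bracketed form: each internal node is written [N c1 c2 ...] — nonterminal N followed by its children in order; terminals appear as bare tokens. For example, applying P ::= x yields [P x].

[E [E [E [T [F [P x]]]] + [T [F [P ( [E [T [F [P x]]]] )]]]] + [T [F [P a]]]]

E
E + T
E + T + T
T + T + T
F + T + T
P + T + T
x + T + T
x + F + T
x + P + T
x + ( E ) + T
x + ( T ) + T
x + ( F ) + T
x + ( P ) + T
x + ( x ) + T
x + ( x ) + F
x + ( x ) + P
x + ( x ) + a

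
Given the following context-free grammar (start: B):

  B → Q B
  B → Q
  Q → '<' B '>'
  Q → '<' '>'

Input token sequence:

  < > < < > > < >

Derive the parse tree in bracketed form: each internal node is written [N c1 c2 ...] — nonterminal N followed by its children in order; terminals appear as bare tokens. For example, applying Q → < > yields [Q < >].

B
Q B
< > B
< > Q B
< > < B > B
< > < Q > B
< > < < > > B
< > < < > > Q
< > < < > > < >

[B [Q < >] [B [Q < [B [Q < >]] >] [B [Q < >]]]]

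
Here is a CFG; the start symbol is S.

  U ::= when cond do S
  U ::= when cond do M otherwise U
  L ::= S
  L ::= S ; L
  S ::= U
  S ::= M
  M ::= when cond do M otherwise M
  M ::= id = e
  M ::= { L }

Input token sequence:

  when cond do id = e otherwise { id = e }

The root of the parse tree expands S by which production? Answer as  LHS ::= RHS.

[S [M when cond do [M id = e] otherwise [M { [L [S [M id = e]]] }]]]

S ::= M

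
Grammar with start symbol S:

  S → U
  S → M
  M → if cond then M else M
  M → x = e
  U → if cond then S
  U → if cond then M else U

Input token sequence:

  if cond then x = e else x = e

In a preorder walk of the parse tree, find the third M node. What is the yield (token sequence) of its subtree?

x = e

[S [M if cond then [M x = e] else [M x = e]]]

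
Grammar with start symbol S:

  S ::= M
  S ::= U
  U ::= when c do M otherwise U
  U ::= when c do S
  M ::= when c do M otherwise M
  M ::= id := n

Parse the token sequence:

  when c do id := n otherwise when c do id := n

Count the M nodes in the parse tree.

[S [U when c do [M id := n] otherwise [U when c do [S [M id := n]]]]]

2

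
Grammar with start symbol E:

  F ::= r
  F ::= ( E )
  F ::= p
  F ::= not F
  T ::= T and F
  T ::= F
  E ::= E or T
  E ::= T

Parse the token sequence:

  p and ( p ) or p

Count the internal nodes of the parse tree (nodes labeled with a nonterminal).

[E [E [T [T [F p]] and [F ( [E [T [F p]]] )]]] or [T [F p]]]

11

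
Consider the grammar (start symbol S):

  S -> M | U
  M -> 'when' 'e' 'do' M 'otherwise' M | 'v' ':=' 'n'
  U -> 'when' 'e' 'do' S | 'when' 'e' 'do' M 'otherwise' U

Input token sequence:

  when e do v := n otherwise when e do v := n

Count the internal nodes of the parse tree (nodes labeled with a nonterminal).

[S [U when e do [M v := n] otherwise [U when e do [S [M v := n]]]]]

6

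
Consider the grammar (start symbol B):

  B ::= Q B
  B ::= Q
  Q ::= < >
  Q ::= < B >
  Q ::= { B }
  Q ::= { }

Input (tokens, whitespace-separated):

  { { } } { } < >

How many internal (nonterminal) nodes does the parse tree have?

8

[B [Q { [B [Q { }]] }] [B [Q { }] [B [Q < >]]]]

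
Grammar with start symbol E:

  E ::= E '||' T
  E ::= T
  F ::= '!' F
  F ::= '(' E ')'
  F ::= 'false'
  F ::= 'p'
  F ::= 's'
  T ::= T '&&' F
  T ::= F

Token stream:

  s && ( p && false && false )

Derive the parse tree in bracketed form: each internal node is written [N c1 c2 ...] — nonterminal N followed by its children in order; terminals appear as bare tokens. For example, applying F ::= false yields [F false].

E
T
T && F
F && F
s && F
s && ( E )
s && ( T )
s && ( T && F )
s && ( T && F && F )
s && ( F && F && F )
s && ( p && F && F )
s && ( p && false && F )
s && ( p && false && false )

[E [T [T [F s]] && [F ( [E [T [T [T [F p]] && [F false]] && [F false]]] )]]]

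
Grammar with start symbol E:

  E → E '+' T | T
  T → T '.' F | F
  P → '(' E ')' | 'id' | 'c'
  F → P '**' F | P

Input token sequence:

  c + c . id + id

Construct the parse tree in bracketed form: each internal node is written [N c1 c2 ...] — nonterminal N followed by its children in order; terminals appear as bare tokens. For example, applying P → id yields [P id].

E
E + T
E + T + T
T + T + T
F + T + T
P + T + T
c + T + T
c + T . F + T
c + F . F + T
c + P . F + T
c + c . F + T
c + c . P + T
c + c . id + T
c + c . id + F
c + c . id + P
c + c . id + id

[E [E [E [T [F [P c]]]] + [T [T [F [P c]]] . [F [P id]]]] + [T [F [P id]]]]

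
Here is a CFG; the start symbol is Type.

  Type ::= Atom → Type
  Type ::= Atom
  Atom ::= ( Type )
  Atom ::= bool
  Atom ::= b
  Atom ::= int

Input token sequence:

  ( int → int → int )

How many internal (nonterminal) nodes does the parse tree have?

8

[Type [Atom ( [Type [Atom int] → [Type [Atom int] → [Type [Atom int]]]] )]]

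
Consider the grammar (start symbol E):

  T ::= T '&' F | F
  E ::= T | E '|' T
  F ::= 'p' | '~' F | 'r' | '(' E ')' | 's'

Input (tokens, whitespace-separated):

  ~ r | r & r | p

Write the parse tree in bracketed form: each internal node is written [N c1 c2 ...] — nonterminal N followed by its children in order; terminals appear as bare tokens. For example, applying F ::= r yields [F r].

E
E | T
E | T | T
T | T | T
F | T | T
~ F | T | T
~ r | T | T
~ r | T & F | T
~ r | F & F | T
~ r | r & F | T
~ r | r & r | T
~ r | r & r | F
~ r | r & r | p

[E [E [E [T [F ~ [F r]]]] | [T [T [F r]] & [F r]]] | [T [F p]]]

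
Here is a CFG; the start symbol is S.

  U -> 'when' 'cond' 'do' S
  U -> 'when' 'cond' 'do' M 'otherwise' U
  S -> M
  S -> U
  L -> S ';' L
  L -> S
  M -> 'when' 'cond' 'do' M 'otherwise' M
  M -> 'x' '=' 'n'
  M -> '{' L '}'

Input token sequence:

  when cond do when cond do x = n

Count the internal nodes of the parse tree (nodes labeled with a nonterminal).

[S [U when cond do [S [U when cond do [S [M x = n]]]]]]

6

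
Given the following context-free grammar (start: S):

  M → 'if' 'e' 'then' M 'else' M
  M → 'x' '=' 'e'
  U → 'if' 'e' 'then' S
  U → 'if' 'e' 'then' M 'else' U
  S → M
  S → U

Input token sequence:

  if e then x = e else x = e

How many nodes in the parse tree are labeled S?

[S [M if e then [M x = e] else [M x = e]]]

1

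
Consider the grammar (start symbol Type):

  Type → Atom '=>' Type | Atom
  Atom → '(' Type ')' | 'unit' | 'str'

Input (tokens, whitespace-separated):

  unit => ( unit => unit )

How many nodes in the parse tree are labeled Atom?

4

[Type [Atom unit] => [Type [Atom ( [Type [Atom unit] => [Type [Atom unit]]] )]]]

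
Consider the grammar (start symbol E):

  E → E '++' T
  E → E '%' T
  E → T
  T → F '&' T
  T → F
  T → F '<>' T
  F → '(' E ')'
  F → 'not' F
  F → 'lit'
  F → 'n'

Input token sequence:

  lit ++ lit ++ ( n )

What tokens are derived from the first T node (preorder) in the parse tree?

[E [E [E [T [F lit]]] ++ [T [F lit]]] ++ [T [F ( [E [T [F n]]] )]]]

lit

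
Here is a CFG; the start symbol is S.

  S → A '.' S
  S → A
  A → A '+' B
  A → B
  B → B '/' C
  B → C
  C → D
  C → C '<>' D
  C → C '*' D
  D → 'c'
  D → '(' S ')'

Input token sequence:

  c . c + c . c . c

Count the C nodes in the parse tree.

5

[S [A [B [C [D c]]]] . [S [A [A [B [C [D c]]]] + [B [C [D c]]]] . [S [A [B [C [D c]]]] . [S [A [B [C [D c]]]]]]]]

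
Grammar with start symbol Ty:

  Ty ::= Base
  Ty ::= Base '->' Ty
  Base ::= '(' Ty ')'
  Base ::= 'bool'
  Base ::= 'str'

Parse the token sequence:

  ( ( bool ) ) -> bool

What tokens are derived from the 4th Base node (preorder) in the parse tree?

bool

[Ty [Base ( [Ty [Base ( [Ty [Base bool]] )]] )] -> [Ty [Base bool]]]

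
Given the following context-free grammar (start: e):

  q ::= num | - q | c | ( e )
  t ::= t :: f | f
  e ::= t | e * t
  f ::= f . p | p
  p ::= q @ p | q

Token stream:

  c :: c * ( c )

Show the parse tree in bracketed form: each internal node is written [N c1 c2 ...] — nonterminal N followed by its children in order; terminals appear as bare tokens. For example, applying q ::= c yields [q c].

[e [e [t [t [f [p [q c]]]] :: [f [p [q c]]]]] * [t [f [p [q ( [e [t [f [p [q c]]]]] )]]]]]

e
e * t
t * t
t :: f * t
f :: f * t
p :: f * t
q :: f * t
c :: f * t
c :: p * t
c :: q * t
c :: c * t
c :: c * f
c :: c * p
c :: c * q
c :: c * ( e )
c :: c * ( t )
c :: c * ( f )
c :: c * ( p )
c :: c * ( q )
c :: c * ( c )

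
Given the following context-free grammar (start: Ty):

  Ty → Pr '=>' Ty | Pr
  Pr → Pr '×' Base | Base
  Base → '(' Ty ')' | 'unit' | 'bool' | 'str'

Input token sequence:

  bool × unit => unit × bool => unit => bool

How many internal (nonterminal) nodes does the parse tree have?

16

[Ty [Pr [Pr [Base bool]] × [Base unit]] => [Ty [Pr [Pr [Base unit]] × [Base bool]] => [Ty [Pr [Base unit]] => [Ty [Pr [Base bool]]]]]]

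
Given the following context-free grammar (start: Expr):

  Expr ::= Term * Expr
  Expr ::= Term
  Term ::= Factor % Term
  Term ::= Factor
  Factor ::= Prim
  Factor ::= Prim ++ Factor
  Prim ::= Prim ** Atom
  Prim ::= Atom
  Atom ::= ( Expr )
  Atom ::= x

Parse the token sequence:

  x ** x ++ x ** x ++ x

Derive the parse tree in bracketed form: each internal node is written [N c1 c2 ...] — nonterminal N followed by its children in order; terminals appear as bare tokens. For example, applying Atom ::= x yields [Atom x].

[Expr [Term [Factor [Prim [Prim [Atom x]] ** [Atom x]] ++ [Factor [Prim [Prim [Atom x]] ** [Atom x]] ++ [Factor [Prim [Atom x]]]]]]]

Expr
Term
Factor
Prim ++ Factor
Prim ** Atom ++ Factor
Atom ** Atom ++ Factor
x ** Atom ++ Factor
x ** x ++ Factor
x ** x ++ Prim ++ Factor
x ** x ++ Prim ** Atom ++ Factor
x ** x ++ Atom ** Atom ++ Factor
x ** x ++ x ** Atom ++ Factor
x ** x ++ x ** x ++ Factor
x ** x ++ x ** x ++ Prim
x ** x ++ x ** x ++ Atom
x ** x ++ x ** x ++ x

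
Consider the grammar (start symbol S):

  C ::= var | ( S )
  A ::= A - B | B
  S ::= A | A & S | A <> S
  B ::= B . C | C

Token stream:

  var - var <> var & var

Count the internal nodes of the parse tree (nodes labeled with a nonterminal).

15

[S [A [A [B [C var]]] - [B [C var]]] <> [S [A [B [C var]]] & [S [A [B [C var]]]]]]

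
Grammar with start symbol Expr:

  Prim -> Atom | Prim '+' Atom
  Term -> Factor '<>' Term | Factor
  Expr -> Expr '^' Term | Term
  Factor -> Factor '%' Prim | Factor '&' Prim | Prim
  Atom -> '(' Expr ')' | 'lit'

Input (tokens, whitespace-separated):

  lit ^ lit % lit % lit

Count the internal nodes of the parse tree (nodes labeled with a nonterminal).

[Expr [Expr [Term [Factor [Prim [Atom lit]]]]] ^ [Term [Factor [Factor [Factor [Prim [Atom lit]]] % [Prim [Atom lit]]] % [Prim [Atom lit]]]]]

16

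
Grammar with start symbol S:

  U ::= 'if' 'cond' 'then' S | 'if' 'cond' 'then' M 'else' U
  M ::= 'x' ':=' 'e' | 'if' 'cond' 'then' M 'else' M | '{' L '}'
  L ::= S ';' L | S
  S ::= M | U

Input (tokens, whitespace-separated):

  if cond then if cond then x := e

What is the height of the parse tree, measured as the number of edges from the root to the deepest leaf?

[S [U if cond then [S [U if cond then [S [M x := e]]]]]]

6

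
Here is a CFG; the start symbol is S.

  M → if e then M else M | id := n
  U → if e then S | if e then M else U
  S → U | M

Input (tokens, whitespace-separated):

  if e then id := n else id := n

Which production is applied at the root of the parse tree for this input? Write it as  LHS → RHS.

[S [M if e then [M id := n] else [M id := n]]]

S → M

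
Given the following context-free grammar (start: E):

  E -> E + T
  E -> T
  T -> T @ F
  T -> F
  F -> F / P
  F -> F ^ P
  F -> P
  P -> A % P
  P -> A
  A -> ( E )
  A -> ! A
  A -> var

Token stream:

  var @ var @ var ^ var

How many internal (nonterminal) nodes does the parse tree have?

[E [T [T [T [F [P [A var]]]] @ [F [P [A var]]]] @ [F [F [P [A var]]] ^ [P [A var]]]]]

16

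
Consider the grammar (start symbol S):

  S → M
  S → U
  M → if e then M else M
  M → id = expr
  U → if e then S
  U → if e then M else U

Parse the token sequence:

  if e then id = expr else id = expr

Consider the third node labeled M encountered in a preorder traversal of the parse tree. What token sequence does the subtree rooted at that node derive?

id = expr

[S [M if e then [M id = expr] else [M id = expr]]]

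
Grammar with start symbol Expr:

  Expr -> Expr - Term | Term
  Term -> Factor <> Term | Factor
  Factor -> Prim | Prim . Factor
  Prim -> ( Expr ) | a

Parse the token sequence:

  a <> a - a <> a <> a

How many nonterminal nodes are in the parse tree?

17

[Expr [Expr [Term [Factor [Prim a]] <> [Term [Factor [Prim a]]]]] - [Term [Factor [Prim a]] <> [Term [Factor [Prim a]] <> [Term [Factor [Prim a]]]]]]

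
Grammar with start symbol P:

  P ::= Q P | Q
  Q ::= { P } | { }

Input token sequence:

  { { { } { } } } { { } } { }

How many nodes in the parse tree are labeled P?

7

[P [Q { [P [Q { [P [Q { }] [P [Q { }]]] }]] }] [P [Q { [P [Q { }]] }] [P [Q { }]]]]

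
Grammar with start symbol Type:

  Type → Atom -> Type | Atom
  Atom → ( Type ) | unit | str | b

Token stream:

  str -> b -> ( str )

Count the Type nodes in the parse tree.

[Type [Atom str] -> [Type [Atom b] -> [Type [Atom ( [Type [Atom str]] )]]]]

4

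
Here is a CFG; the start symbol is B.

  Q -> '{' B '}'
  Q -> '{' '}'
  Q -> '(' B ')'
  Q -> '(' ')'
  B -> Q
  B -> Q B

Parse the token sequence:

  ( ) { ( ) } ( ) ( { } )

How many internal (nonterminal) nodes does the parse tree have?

12

[B [Q ( )] [B [Q { [B [Q ( )]] }] [B [Q ( )] [B [Q ( [B [Q { }]] )]]]]]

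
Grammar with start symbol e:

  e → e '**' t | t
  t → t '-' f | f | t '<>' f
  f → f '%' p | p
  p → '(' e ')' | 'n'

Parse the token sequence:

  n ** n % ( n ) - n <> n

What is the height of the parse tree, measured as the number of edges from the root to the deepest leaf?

[e [e [t [f [p n]]]] ** [t [t [t [f [f [p n]] % [p ( [e [t [f [p n]]]] )]]] - [f [p n]]] <> [f [p n]]]]

10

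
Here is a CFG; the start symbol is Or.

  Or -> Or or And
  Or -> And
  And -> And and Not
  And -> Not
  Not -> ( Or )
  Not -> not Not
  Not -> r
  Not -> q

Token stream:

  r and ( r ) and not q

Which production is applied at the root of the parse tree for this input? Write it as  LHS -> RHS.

[Or [And [And [And [Not r]] and [Not ( [Or [And [Not r]]] )]] and [Not not [Not q]]]]

Or -> And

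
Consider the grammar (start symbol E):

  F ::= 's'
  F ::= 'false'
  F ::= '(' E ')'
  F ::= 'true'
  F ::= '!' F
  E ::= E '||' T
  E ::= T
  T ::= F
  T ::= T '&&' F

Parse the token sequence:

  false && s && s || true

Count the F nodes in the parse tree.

[E [E [T [T [T [F false]] && [F s]] && [F s]]] || [T [F true]]]

4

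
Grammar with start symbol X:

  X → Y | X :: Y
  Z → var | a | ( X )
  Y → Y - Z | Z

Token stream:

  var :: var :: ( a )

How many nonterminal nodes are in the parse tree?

[X [X [X [Y [Z var]]] :: [Y [Z var]]] :: [Y [Z ( [X [Y [Z a]]] )]]]

12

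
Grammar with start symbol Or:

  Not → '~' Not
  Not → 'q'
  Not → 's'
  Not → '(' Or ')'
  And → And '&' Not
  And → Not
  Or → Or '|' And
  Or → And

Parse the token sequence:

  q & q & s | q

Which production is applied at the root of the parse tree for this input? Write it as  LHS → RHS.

Or → Or '|' And

[Or [Or [And [And [And [Not q]] & [Not q]] & [Not s]]] | [And [Not q]]]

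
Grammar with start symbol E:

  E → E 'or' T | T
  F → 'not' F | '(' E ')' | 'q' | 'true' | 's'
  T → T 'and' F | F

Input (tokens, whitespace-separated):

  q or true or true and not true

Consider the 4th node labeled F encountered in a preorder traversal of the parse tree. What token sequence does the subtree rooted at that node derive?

not true

[E [E [E [T [F q]]] or [T [F true]]] or [T [T [F true]] and [F not [F true]]]]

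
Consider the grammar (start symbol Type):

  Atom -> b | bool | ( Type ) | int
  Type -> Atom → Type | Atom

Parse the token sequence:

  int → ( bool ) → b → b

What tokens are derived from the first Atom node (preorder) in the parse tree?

int

[Type [Atom int] → [Type [Atom ( [Type [Atom bool]] )] → [Type [Atom b] → [Type [Atom b]]]]]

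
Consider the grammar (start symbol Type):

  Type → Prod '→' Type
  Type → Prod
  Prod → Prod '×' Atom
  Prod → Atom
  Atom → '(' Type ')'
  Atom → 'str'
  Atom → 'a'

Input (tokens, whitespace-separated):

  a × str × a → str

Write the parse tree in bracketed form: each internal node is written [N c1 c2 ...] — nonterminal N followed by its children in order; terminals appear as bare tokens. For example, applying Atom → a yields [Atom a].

[Type [Prod [Prod [Prod [Atom a]] × [Atom str]] × [Atom a]] → [Type [Prod [Atom str]]]]

Type
Prod → Type
Prod × Atom → Type
Prod × Atom × Atom → Type
Atom × Atom × Atom → Type
a × Atom × Atom → Type
a × str × Atom → Type
a × str × a → Type
a × str × a → Prod
a × str × a → Atom
a × str × a → str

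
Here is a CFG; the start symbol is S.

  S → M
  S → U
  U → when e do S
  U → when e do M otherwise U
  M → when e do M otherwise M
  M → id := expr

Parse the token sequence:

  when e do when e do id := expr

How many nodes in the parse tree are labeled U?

[S [U when e do [S [U when e do [S [M id := expr]]]]]]

2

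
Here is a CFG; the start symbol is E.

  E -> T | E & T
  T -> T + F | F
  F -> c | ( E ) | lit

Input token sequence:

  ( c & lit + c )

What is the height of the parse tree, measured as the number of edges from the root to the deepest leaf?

7

[E [T [F ( [E [E [T [F c]]] & [T [T [F lit]] + [F c]]] )]]]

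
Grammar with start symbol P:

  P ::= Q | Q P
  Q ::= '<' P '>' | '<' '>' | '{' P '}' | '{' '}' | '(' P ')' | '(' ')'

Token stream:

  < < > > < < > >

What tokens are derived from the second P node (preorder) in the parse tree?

< >

[P [Q < [P [Q < >]] >] [P [Q < [P [Q < >]] >]]]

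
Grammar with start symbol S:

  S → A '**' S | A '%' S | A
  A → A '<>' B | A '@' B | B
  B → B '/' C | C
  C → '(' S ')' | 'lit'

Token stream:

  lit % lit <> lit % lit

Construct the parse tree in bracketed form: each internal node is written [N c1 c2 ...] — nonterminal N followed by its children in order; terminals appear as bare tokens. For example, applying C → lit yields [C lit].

S
A % S
B % S
C % S
lit % S
lit % A % S
lit % A <> B % S
lit % B <> B % S
lit % C <> B % S
lit % lit <> B % S
lit % lit <> C % S
lit % lit <> lit % S
lit % lit <> lit % A
lit % lit <> lit % B
lit % lit <> lit % C
lit % lit <> lit % lit

[S [A [B [C lit]]] % [S [A [A [B [C lit]]] <> [B [C lit]]] % [S [A [B [C lit]]]]]]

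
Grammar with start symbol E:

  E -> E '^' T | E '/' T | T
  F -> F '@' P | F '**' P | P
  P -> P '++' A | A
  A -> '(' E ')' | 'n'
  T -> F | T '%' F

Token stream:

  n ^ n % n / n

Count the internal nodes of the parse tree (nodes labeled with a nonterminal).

[E [E [E [T [F [P [A n]]]]] ^ [T [T [F [P [A n]]]] % [F [P [A n]]]]] / [T [F [P [A n]]]]]

19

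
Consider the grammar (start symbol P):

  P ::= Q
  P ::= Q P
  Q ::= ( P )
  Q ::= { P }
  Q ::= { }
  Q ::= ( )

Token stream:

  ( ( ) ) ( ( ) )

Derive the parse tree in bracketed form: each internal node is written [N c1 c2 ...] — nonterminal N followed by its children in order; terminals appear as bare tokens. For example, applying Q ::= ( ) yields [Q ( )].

[P [Q ( [P [Q ( )]] )] [P [Q ( [P [Q ( )]] )]]]

P
Q P
( P ) P
( Q ) P
( ( ) ) P
( ( ) ) Q
( ( ) ) ( P )
( ( ) ) ( Q )
( ( ) ) ( ( ) )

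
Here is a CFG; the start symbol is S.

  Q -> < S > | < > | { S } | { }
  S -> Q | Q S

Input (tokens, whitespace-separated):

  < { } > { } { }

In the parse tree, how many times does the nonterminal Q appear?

4

[S [Q < [S [Q { }]] >] [S [Q { }] [S [Q { }]]]]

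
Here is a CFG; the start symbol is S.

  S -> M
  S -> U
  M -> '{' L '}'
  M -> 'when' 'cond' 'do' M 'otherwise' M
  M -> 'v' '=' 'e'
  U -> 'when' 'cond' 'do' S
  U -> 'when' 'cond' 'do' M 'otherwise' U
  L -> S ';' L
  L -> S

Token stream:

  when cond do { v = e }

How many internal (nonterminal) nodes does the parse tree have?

[S [U when cond do [S [M { [L [S [M v = e]]] }]]]]

7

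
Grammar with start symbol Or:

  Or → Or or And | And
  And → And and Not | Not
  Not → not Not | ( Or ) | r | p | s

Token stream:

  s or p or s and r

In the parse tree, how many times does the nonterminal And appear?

[Or [Or [Or [And [Not s]]] or [And [Not p]]] or [And [And [Not s]] and [Not r]]]

4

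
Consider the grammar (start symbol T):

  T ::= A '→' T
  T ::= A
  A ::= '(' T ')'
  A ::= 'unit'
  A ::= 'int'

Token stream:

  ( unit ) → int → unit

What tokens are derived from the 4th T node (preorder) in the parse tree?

[T [A ( [T [A unit]] )] → [T [A int] → [T [A unit]]]]

unit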